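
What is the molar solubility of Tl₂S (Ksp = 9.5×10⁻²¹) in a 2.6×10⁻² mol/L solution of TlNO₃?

1.4×10⁻¹⁷ M

Tl₂S(s) ⇌ 2 Tl⁺(aq) + S²⁻(aq)
Let s be the solubility of Tl₂S here. The common ion gives [Tl⁺] ≈ 2.6×10⁻² mol/L, and [S²⁻] = s.
Ksp = [Tl⁺]^2[S²⁻] = (2.6×10⁻²)^2s
s = 9.5×10⁻²¹ / (2.6×10⁻²)^2 = 1.4×10⁻¹⁷
s = 1.4×10⁻¹⁷ mol/L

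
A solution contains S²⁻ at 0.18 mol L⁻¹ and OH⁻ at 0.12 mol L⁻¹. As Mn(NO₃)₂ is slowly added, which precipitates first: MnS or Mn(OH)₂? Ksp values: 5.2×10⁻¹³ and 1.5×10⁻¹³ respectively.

MnS

A salt starts to precipitate once the ion product Q reaches its Ksp.
For MnS: [Mn²⁺] = (Ksp/[S²⁻]) = 2.9×10⁻¹² mol L⁻¹
For Mn(OH)₂: [Mn²⁺] = (Ksp/[OH⁻]^2) = 1.0×10⁻¹¹ mol L⁻¹
The smaller threshold [Mn²⁺] is reached first, so MnS precipitates first.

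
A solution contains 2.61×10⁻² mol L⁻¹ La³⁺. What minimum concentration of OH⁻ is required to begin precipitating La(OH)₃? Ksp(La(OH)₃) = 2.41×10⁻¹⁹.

Precipitation of each salt begins when its ion product equals Ksp.
La(OH)₃(s) ⇌ La³⁺(aq) + 3 OH⁻(aq)
Ksp = [La³⁺][OH⁻]^3 = [OH⁻]^3(2.61×10⁻²)
[OH⁻]^3 = 2.41×10⁻¹⁹ / (2.61×10⁻²) = 9.23×10⁻¹⁸
[OH⁻] = 2.10×10⁻⁶ mol L⁻¹

2.10×10⁻⁶ M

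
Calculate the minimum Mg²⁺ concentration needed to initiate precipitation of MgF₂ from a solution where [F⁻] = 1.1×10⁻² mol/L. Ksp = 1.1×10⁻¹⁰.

Precipitation begins when Q = Ksp.
MgF₂(s) ⇌ Mg²⁺(aq) + 2 F⁻(aq)
Ksp = [Mg²⁺][F⁻]^2 = [Mg²⁺](1.1×10⁻²)^2
[Mg²⁺] = 1.1×10⁻¹⁰ / (1.1×10⁻²)^2 = 9.1×10⁻⁷
[Mg²⁺] = 9.1×10⁻⁷ mol/L

9.1×10⁻⁷ M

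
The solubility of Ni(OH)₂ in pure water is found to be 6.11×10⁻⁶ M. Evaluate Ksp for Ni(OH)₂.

Ni(OH)₂(s) ⇌ Ni²⁺(aq) + 2 OH⁻(aq)
For each mole of Ni(OH)₂ that dissolves per liter, [Ni²⁺] = s and [OH⁻] = 2s; let s denote this solubility.
Ksp = [Ni²⁺][OH⁻]^2 = s · (2s)^2 = 4s^3
Ksp = 4 × (6.11×10⁻⁶)^3 = 9.12×10⁻¹⁶

Ksp = 9.12×10⁻¹⁶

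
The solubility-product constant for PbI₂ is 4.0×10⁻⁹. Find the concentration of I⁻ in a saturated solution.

2.0×10⁻³ M

PbI₂(s) ⇌ Pb²⁺(aq) + 2 I⁻(aq)
Let s be the molar solubility. Then [Pb²⁺] = s and [I⁻] = 2s.
Ksp = [Pb²⁺][I⁻]^2 = s · (2s)^2 = 4s^3 = 4.0×10⁻⁹
s = 1.0×10⁻³ M
[I⁻] = 2s = 2.0×10⁻³ M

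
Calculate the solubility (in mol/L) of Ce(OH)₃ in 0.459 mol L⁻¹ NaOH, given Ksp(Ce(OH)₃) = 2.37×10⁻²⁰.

2.45×10⁻¹⁹ M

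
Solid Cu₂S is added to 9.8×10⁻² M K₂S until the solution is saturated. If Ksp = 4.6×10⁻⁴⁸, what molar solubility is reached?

Cu₂S(s) ⇌ 2 Cu⁺(aq) + S²⁻(aq)
S²⁻ is already present at 9.8×10⁻² M. If s mol/L of Cu₂S dissolves, [Cu⁺] = 2s while [S²⁻] ≈ 9.8×10⁻² M.
Ksp = [Cu⁺]^2[S²⁻] = (2s)^2(9.8×10⁻²)
(2s)^2 = 4.6×10⁻⁴⁸ / (9.8×10⁻²) = 4.7×10⁻⁴⁷
s = 3.4×10⁻²⁴ M

3.4×10⁻²⁴ M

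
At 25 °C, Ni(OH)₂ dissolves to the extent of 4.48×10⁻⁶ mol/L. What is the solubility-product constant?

Ksp = 3.60×10⁻¹⁶

Ni(OH)₂(s) ⇌ Ni²⁺(aq) + 2 OH⁻(aq)
Let s be the molar solubility. Then [Ni²⁺] = s and [OH⁻] = 2s.
Ksp = [Ni²⁺][OH⁻]^2 = s · (2s)^2 = 4s^3
Ksp = 4 × (4.48×10⁻⁶)^3 = 3.60×10⁻¹⁶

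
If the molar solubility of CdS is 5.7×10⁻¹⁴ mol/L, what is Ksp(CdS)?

CdS(s) ⇌ Cd²⁺(aq) + S²⁻(aq)
With molar solubility s: [Cd²⁺] = s, [S²⁻] = s.
Ksp = [Cd²⁺][S²⁻] = s · s = s^2
Ksp = (5.7×10⁻¹⁴)^2 = 3.2×10⁻²⁷

Ksp = 3.2×10⁻²⁷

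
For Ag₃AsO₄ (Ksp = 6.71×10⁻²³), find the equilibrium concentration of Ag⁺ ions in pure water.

Ag₃AsO₄(s) ⇌ 3 Ag⁺(aq) + AsO₄³⁻(aq)
For each mole of Ag₃AsO₄ that dissolves per liter, [Ag⁺] = 3s and [AsO₄³⁻] = s; let s denote this solubility.
Ksp = [Ag⁺]^3[AsO₄³⁻] = (3s)^3 · s = 27s^4 = 6.71×10⁻²³
s = 1.26×10⁻⁶ M
[Ag⁺] = 3s = 3.77×10⁻⁶ M

3.77×10⁻⁶ M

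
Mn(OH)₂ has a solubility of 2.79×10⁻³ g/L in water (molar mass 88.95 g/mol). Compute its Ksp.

Ksp = 1.23×10⁻¹³

s = (2.79×10⁻³ g L⁻¹)/(88.95 g mol⁻¹) = 3.1366×10⁻⁵ M
Mn(OH)₂(s) ⇌ Mn²⁺(aq) + 2 OH⁻(aq)
With molar solubility s: [Mn²⁺] = s, [OH⁻] = 2s.
Ksp = [Mn²⁺][OH⁻]^2 = s · (2s)^2 = 4s^3
Ksp = 4 × (3.1366×10⁻⁵)^3 = 1.23×10⁻¹³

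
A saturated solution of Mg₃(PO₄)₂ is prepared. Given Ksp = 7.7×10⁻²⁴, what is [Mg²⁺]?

2.8×10⁻⁵ M

Mg₃(PO₄)₂(s) ⇌ 3 Mg²⁺(aq) + 2 PO₄³⁻(aq)
For each mole of Mg₃(PO₄)₂ that dissolves per liter, [Mg²⁺] = 3s and [PO₄³⁻] = 2s; let s denote this solubility.
Ksp = [Mg²⁺]^3[PO₄³⁻]^2 = (3s)^3 · (2s)^2 = 108s^5 = 7.7×10⁻²⁴
s = 9.3×10⁻⁶ mol L⁻¹
[Mg²⁺] = 3s = 2.8×10⁻⁵ mol L⁻¹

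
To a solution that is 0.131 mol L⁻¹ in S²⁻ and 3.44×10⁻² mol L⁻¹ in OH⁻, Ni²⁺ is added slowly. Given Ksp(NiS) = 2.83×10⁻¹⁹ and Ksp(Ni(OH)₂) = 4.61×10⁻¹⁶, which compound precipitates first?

NiS

A salt starts to precipitate once the ion product Q reaches its Ksp.
For NiS: [Ni²⁺] = (Ksp/[S²⁻]) = 2.16×10⁻¹⁸ mol L⁻¹
For Ni(OH)₂: [Ni²⁺] = (Ksp/[OH⁻]^2) = 3.90×10⁻¹³ mol L⁻¹
The smaller threshold [Ni²⁺] is reached first, so NiS precipitates first.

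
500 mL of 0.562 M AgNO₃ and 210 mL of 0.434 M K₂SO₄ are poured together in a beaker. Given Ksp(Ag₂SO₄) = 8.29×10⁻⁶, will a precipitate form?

Total volume after mixing = 500 + 210 = 710 mL.
[Ag⁺] = (0.562)(500)/710 = 0.396 M
[SO₄²⁻] = (0.434)(210)/710 = 0.128 M
Q = [Ag⁺]^2[SO₄²⁻] = 2.01×10⁻²
Since Q (2.01×10⁻²) exceeds Ksp (8.29×10⁻⁶), Ag₂SO₄ will precipitate.

Yes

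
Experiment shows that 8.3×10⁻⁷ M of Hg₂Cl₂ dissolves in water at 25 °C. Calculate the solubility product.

Hg₂Cl₂(s) ⇌ Hg₂²⁺(aq) + 2 Cl⁻(aq)
Let s be the molar solubility. Then [Hg₂²⁺] = s and [Cl⁻] = 2s.
Ksp = [Hg₂²⁺][Cl⁻]^2 = s · (2s)^2 = 4s^3
Ksp = 4 × (8.3×10⁻⁷)^3 = 2.3×10⁻¹⁸

Ksp = 2.3×10⁻¹⁸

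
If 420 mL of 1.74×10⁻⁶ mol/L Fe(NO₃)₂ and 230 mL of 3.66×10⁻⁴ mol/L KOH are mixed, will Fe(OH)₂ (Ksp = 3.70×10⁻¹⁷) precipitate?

Yes

After mixing, V = 420 mL + 230 mL = 650 mL.
[Fe²⁺] = (1.74×10⁻⁶)(420)/650 = 1.12×10⁻⁶ mol/L
[OH⁻] = (3.66×10⁻⁴)(230)/650 = 1.30×10⁻⁴ mol/L
Q = [Fe²⁺][OH⁻]^2 = 1.89×10⁻¹⁴
Because Q > Ksp (1.89×10⁻¹⁴ vs 3.70×10⁻¹⁷), a precipitate of Fe(OH)₂ forms.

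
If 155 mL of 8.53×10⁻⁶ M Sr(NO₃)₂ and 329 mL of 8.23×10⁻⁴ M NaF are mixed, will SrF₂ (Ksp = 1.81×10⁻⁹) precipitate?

No

Total volume after mixing = 155 + 329 = 484 mL.
[Sr²⁺] = (8.53×10⁻⁶)(155)/484 = 2.73×10⁻⁶ M
[F⁻] = (8.23×10⁻⁴)(329)/484 = 5.59×10⁻⁴ M
Q = [Sr²⁺][F⁻]^2 = 8.55×10⁻¹³
Since Q (8.55×10⁻¹³) is less than Ksp (1.81×10⁻⁹), no SrF₂ precipitates.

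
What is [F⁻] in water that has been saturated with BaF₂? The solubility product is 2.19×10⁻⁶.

BaF₂(s) ⇌ Ba²⁺(aq) + 2 F⁻(aq)
With molar solubility s: [Ba²⁺] = s, [F⁻] = 2s.
Ksp = [Ba²⁺][F⁻]^2 = s · (2s)^2 = 4s^3 = 2.19×10⁻⁶
s = 8.18×10⁻³ mol L⁻¹
[F⁻] = 2s = 1.64×10⁻² mol L⁻¹

1.64×10⁻² M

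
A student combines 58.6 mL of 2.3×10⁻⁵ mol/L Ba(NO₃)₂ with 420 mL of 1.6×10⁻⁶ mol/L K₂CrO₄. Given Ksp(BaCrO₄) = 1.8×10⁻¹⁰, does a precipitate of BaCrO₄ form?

No

Total volume after mixing = 58.6 + 420 = 478.6 mL.
[Ba²⁺] = (2.3×10⁻⁵)(58.6)/478.6 = 2.8×10⁻⁶ mol/L
[CrO₄²⁻] = (1.6×10⁻⁶)(420)/478.6 = 1.4×10⁻⁶ mol/L
Q = [Ba²⁺][CrO₄²⁻] = 4.0×10⁻¹²
Q = 4.0×10⁻¹² < Ksp = 1.8×10⁻¹⁰, so the solution is unsaturated and no precipitate forms.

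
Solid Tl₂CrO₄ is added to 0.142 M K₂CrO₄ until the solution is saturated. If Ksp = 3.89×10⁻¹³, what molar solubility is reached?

Tl₂CrO₄(s) ⇌ 2 Tl⁺(aq) + CrO₄²⁻(aq)
Let s be the solubility of Tl₂CrO₄ here. The common ion gives [CrO₄²⁻] ≈ 0.142 M, and [Tl⁺] = 2s.
Ksp = [Tl⁺]^2[CrO₄²⁻] = (2s)^2(0.142)
(2s)^2 = 3.89×10⁻¹³ / (0.142) = 2.74×10⁻¹²
s = 8.28×10⁻⁷ M

8.28×10⁻⁷ M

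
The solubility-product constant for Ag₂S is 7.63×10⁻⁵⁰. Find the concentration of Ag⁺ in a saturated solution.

Ag₂S(s) ⇌ 2 Ag⁺(aq) + S²⁻(aq)
For each mole of Ag₂S that dissolves per liter, [Ag⁺] = 2s and [S²⁻] = s; let s denote this solubility.
Ksp = [Ag⁺]^2[S²⁻] = (2s)^2 · s = 4s^3 = 7.63×10⁻⁵⁰
s = 2.67×10⁻¹⁷ mol/L
[Ag⁺] = 2s = 5.34×10⁻¹⁷ mol/L

5.34×10⁻¹⁷ M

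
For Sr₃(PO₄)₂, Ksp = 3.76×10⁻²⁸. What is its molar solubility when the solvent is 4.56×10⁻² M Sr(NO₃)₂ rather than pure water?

Sr₃(PO₄)₂(s) ⇌ 3 Sr²⁺(aq) + 2 PO₄³⁻(aq)
With Sr²⁺ already at 4.56×10⁻² M and s small, take [Sr²⁺] ≈ 4.56×10⁻² M and [PO₄³⁻] = 2s.
Ksp = [Sr²⁺]^3[PO₄³⁻]^2 = (4.56×10⁻²)^3(2s)^2
(2s)^2 = 3.76×10⁻²⁸ / (4.56×10⁻²)^3 = 3.97×10⁻²⁴
s = 9.96×10⁻¹³ M

9.96×10⁻¹³ M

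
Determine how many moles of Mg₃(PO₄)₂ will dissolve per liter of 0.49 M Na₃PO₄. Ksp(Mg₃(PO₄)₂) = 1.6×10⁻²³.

1.4×10⁻⁸ M

Mg₃(PO₄)₂(s) ⇌ 3 Mg²⁺(aq) + 2 PO₄³⁻(aq)
PO₄³⁻ is already present at 0.49 M. If s mol/L of Mg₃(PO₄)₂ dissolves, [Mg²⁺] = 3s while [PO₄³⁻] ≈ 0.49 M.
Ksp = [Mg²⁺]^3[PO₄³⁻]^2 = (3s)^3(0.49)^2
(3s)^3 = 1.6×10⁻²³ / (0.49)^2 = 6.7×10⁻²³
s = 1.4×10⁻⁸ M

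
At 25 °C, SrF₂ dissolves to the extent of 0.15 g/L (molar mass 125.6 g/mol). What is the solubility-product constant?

Ksp = 6.8×10⁻⁹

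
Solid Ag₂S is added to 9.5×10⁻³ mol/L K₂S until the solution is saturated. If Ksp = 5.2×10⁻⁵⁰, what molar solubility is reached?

1.2×10⁻²⁴ M

Ag₂S(s) ⇌ 2 Ag⁺(aq) + S²⁻(aq)
Let s be the solubility of Ag₂S here. The common ion gives [S²⁻] ≈ 9.5×10⁻³ mol/L, and [Ag⁺] = 2s.
Ksp = [Ag⁺]^2[S²⁻] = (2s)^2(9.5×10⁻³)
(2s)^2 = 5.2×10⁻⁵⁰ / (9.5×10⁻³) = 5.5×10⁻⁴⁸
s = 1.2×10⁻²⁴ mol/L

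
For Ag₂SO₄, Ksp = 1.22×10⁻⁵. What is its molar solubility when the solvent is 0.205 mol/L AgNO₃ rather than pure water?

2.90×10⁻⁴ M

Ag₂SO₄(s) ⇌ 2 Ag⁺(aq) + SO₄²⁻(aq)
The solution already contains Ag⁺ at 0.205 mol/L. Let s be the molar solubility of Ag₂SO₄.
[Ag⁺] ≈ 0.205 mol/L (common ion dominates); [SO₄²⁻] = s.
Ksp = [Ag⁺]^2[SO₄²⁻] = (0.205)^2s
s = 1.22×10⁻⁵ / (0.205)^2 = 2.90×10⁻⁴
s = 2.90×10⁻⁴ mol/L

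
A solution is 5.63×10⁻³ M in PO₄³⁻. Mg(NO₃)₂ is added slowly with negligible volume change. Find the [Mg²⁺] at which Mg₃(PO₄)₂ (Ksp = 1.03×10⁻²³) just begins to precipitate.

6.88×10⁻⁷ M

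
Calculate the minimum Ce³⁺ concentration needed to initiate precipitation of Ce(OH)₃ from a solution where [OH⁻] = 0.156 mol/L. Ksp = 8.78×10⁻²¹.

2.31×10⁻¹⁸ M

Precipitation begins when Q = Ksp.
Ce(OH)₃(s) ⇌ Ce³⁺(aq) + 3 OH⁻(aq)
Ksp = [Ce³⁺][OH⁻]^3 = [Ce³⁺](0.156)^3
[Ce³⁺] = 8.78×10⁻²¹ / (0.156)^3 = 2.31×10⁻¹⁸
[Ce³⁺] = 2.31×10⁻¹⁸ mol/L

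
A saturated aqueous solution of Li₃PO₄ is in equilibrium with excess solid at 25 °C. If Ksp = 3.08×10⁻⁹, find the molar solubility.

Li₃PO₄(s) ⇌ 3 Li⁺(aq) + PO₄³⁻(aq)
If s mol/L of Li₃PO₄ dissolves, [Li⁺] = 3s and [PO₄³⁻] = s.
Ksp = [Li⁺]^3[PO₄³⁻] = (3s)^3 · s = 27s^4
27s^4 = 3.08×10⁻⁹  ⇒  s^4 = 1.14×10⁻¹⁰
Taking the 4th root, s = 3.27×10⁻³ mol/L.

3.27×10⁻³ M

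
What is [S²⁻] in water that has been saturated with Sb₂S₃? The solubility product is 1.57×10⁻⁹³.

Sb₂S₃(s) ⇌ 2 Sb³⁺(aq) + 3 S²⁻(aq)
Let s be the molar solubility. Then [Sb³⁺] = 2s and [S²⁻] = 3s.
Ksp = [Sb³⁺]^2[S²⁻]^3 = (2s)^2 · (3s)^3 = 108s^5 = 1.57×10⁻⁹³
s = 1.08×10⁻¹⁹ M
[S²⁻] = 3s = 3.23×10⁻¹⁹ M

3.23×10⁻¹⁹ M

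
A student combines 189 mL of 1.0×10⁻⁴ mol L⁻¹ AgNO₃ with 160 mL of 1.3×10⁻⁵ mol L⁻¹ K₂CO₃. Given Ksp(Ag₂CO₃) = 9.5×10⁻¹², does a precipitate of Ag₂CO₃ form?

The combined volume is 349 mL.
[Ag⁺] = (1.0×10⁻⁴)(189)/349 = 5.4×10⁻⁵ mol L⁻¹
[CO₃²⁻] = (1.3×10⁻⁵)(160)/349 = 6.0×10⁻⁶ mol L⁻¹
Q = [Ag⁺]^2[CO₃²⁻] = 1.7×10⁻¹⁴
Q = 1.7×10⁻¹⁴ < Ksp = 9.5×10⁻¹², so the solution is unsaturated and no precipitate forms.

No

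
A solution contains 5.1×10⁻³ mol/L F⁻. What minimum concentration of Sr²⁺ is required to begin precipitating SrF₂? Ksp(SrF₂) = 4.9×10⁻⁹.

1.9×10⁻⁴ M

Precipitation of each salt begins when its ion product equals Ksp.
SrF₂(s) ⇌ Sr²⁺(aq) + 2 F⁻(aq)
Ksp = [Sr²⁺][F⁻]^2 = [Sr²⁺](5.1×10⁻³)^2
[Sr²⁺] = 4.9×10⁻⁹ / (5.1×10⁻³)^2 = 1.9×10⁻⁴
[Sr²⁺] = 1.9×10⁻⁴ mol/L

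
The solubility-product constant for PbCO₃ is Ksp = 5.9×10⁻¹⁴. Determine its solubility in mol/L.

2.4×10⁻⁷ M

PbCO₃(s) ⇌ Pb²⁺(aq) + CO₃²⁻(aq)
Call the molar solubility s, so that [Pb²⁺] = s and [CO₃²⁻] = s.
Ksp = [Pb²⁺][CO₃²⁻] = s · s = s^2
s^2 = 5.9×10⁻¹⁴
Taking the 2nd root, s = 2.4×10⁻⁷ M.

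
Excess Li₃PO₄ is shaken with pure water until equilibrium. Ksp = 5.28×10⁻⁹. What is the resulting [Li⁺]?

1.12×10⁻² M

Li₃PO₄(s) ⇌ 3 Li⁺(aq) + PO₄³⁻(aq)
Call the molar solubility s, so that [Li⁺] = 3s and [PO₄³⁻] = s.
Ksp = [Li⁺]^3[PO₄³⁻] = (3s)^3 · s = 27s^4 = 5.28×10⁻⁹
s = 3.74×10⁻³ mol L⁻¹
[Li⁺] = 3s = 1.12×10⁻² mol L⁻¹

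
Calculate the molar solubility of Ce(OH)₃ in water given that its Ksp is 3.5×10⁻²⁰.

6.0×10⁻⁶ M

Ce(OH)₃(s) ⇌ Ce³⁺(aq) + 3 OH⁻(aq)
With molar solubility s: [Ce³⁺] = s, [OH⁻] = 3s.
Ksp = [Ce³⁺][OH⁻]^3 = s · (3s)^3 = 27s^4
27s^4 = 3.5×10⁻²⁰  ⇒  s^4 = 1.3×10⁻²¹
s = 6.0×10⁻⁶ mol L⁻¹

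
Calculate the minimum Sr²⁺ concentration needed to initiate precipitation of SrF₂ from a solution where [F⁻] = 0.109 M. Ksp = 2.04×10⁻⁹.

1.72×10⁻⁷ M

A salt starts to precipitate once the ion product Q reaches its Ksp.
SrF₂(s) ⇌ Sr²⁺(aq) + 2 F⁻(aq)
Ksp = [Sr²⁺][F⁻]^2 = [Sr²⁺](0.109)^2
[Sr²⁺] = 2.04×10⁻⁹ / (0.109)^2 = 1.72×10⁻⁷
[Sr²⁺] = 1.72×10⁻⁷ M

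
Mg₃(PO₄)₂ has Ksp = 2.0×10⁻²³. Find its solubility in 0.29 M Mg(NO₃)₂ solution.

Mg₃(PO₄)₂(s) ⇌ 3 Mg²⁺(aq) + 2 PO₄³⁻(aq)
The solution already contains Mg²⁺ at 0.29 M. Let s be the molar solubility of Mg₃(PO₄)₂.
[Mg²⁺] ≈ 0.29 M (common ion dominates); [PO₄³⁻] = 2s.
Ksp = [Mg²⁺]^3[PO₄³⁻]^2 = (0.29)^3(2s)^2
(2s)^2 = 2.0×10⁻²³ / (0.29)^3 = 8.2×10⁻²²
s = 1.4×10⁻¹¹ M

1.4×10⁻¹¹ M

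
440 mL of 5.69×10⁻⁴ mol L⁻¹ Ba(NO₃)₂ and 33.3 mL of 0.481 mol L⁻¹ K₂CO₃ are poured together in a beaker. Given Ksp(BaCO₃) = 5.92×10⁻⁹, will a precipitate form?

Yes

After mixing, V = 440 mL + 33.3 mL = 473.3 mL.
[Ba²⁺] = (5.69×10⁻⁴)(440)/473.3 = 5.29×10⁻⁴ mol L⁻¹
[CO₃²⁻] = (0.481)(33.3)/473.3 = 3.38×10⁻² mol L⁻¹
Q = [Ba²⁺][CO₃²⁻] = 1.79×10⁻⁵
Q = 1.79×10⁻⁵ > Ksp = 5.92×10⁻⁹, so the solution is supersaturated and BaCO₃ precipitates.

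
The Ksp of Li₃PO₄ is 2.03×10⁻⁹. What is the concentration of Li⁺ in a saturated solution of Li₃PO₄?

8.83×10⁻³ M

Li₃PO₄(s) ⇌ 3 Li⁺(aq) + PO₄³⁻(aq)
For each mole of Li₃PO₄ that dissolves per liter, [Li⁺] = 3s and [PO₄³⁻] = s; let s denote this solubility.
Ksp = [Li⁺]^3[PO₄³⁻] = (3s)^3 · s = 27s^4 = 2.03×10⁻⁹
s = 2.94×10⁻³ M
[Li⁺] = 3s = 8.83×10⁻³ M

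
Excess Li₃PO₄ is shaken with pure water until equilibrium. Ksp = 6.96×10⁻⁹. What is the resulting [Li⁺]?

1.20×10⁻² M

Li₃PO₄(s) ⇌ 3 Li⁺(aq) + PO₄³⁻(aq)
Call the molar solubility s, so that [Li⁺] = 3s and [PO₄³⁻] = s.
Ksp = [Li⁺]^3[PO₄³⁻] = (3s)^3 · s = 27s^4 = 6.96×10⁻⁹
s = 4.01×10⁻³ M
[Li⁺] = 3s = 1.20×10⁻² M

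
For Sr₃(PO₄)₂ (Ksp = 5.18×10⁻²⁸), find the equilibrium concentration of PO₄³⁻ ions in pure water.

Sr₃(PO₄)₂(s) ⇌ 3 Sr²⁺(aq) + 2 PO₄³⁻(aq)
If s mol/L of Sr₃(PO₄)₂ dissolves, [Sr²⁺] = 3s and [PO₄³⁻] = 2s.
Ksp = [Sr²⁺]^3[PO₄³⁻]^2 = (3s)^3 · (2s)^2 = 108s^5 = 5.18×10⁻²⁸
s = 1.37×10⁻⁶ mol L⁻¹
[PO₄³⁻] = 2s = 2.74×10⁻⁶ mol L⁻¹

2.74×10⁻⁶ M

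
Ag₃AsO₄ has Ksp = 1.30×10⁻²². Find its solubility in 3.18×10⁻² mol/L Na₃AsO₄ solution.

5.33×10⁻⁸ M

Ag₃AsO₄(s) ⇌ 3 Ag⁺(aq) + AsO₄³⁻(aq)
AsO₄³⁻ is already present at 3.18×10⁻² mol/L. If s mol/L of Ag₃AsO₄ dissolves, [Ag⁺] = 3s while [AsO₄³⁻] ≈ 3.18×10⁻² mol/L.
Ksp = [Ag⁺]^3[AsO₄³⁻] = (3s)^3(3.18×10⁻²)
(3s)^3 = 1.30×10⁻²² / (3.18×10⁻²) = 4.09×10⁻²¹
s = 5.33×10⁻⁸ mol/L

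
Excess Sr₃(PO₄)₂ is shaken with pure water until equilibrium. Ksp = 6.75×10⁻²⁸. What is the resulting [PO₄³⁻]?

Sr₃(PO₄)₂(s) ⇌ 3 Sr²⁺(aq) + 2 PO₄³⁻(aq)
With molar solubility s: [Sr²⁺] = 3s, [PO₄³⁻] = 2s.
Ksp = [Sr²⁺]^3[PO₄³⁻]^2 = (3s)^3 · (2s)^2 = 108s^5 = 6.75×10⁻²⁸
s = 1.44×10⁻⁶ M
[PO₄³⁻] = 2s = 2.89×10⁻⁶ M

2.89×10⁻⁶ M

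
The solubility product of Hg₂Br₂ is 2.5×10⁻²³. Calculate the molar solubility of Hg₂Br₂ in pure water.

Hg₂Br₂(s) ⇌ Hg₂²⁺(aq) + 2 Br⁻(aq)
With molar solubility s: [Hg₂²⁺] = s, [Br⁻] = 2s.
Ksp = [Hg₂²⁺][Br⁻]^2 = s · (2s)^2 = 4s^3
4s^3 = 2.5×10⁻²³  ⇒  s^3 = 6.3×10⁻²⁴
s = (6.3×10⁻²⁴)^(1/3) = 1.8×10⁻⁸ mol/L

1.8×10⁻⁸ M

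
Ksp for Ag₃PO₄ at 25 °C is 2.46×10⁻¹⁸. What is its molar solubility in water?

Ag₃PO₄(s) ⇌ 3 Ag⁺(aq) + PO₄³⁻(aq)
For each mole of Ag₃PO₄ that dissolves per liter, [Ag⁺] = 3s and [PO₄³⁻] = s; let s denote this solubility.
Ksp = [Ag⁺]^3[PO₄³⁻] = (3s)^3 · s = 27s^4
27s^4 = 2.46×10⁻¹⁸  ⇒  s^4 = 9.11×10⁻²⁰
s = 1.74×10⁻⁵ mol/L

1.74×10⁻⁵ M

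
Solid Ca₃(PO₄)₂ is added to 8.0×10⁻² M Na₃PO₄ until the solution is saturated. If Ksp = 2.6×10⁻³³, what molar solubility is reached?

Ca₃(PO₄)₂(s) ⇌ 3 Ca²⁺(aq) + 2 PO₄³⁻(aq)
Let s be the solubility of Ca₃(PO₄)₂ here. The common ion gives [PO₄³⁻] ≈ 8.0×10⁻² M, and [Ca²⁺] = 3s.
Ksp = [Ca²⁺]^3[PO₄³⁻]^2 = (3s)^3(8.0×10⁻²)^2
(3s)^3 = 2.6×10⁻³³ / (8.0×10⁻²)^2 = 4.1×10⁻³¹
s = 2.5×10⁻¹¹ M

2.5×10⁻¹¹ M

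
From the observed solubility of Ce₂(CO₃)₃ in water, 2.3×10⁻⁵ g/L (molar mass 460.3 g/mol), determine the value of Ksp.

Ksp = 3.4×10⁻³⁵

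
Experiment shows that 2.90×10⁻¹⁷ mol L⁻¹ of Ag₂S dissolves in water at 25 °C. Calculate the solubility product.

Ag₂S(s) ⇌ 2 Ag⁺(aq) + S²⁻(aq)
With molar solubility s: [Ag⁺] = 2s, [S²⁻] = s.
Ksp = [Ag⁺]^2[S²⁻] = (2s)^2 · s = 4s^3
Ksp = 4 × (2.90×10⁻¹⁷)^3 = 9.76×10⁻⁵⁰

Ksp = 9.76×10⁻⁵⁰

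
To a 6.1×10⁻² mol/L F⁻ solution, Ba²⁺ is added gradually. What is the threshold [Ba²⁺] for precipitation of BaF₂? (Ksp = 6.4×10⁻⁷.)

A salt starts to precipitate once the ion product Q reaches its Ksp.
BaF₂(s) ⇌ Ba²⁺(aq) + 2 F⁻(aq)
Ksp = [Ba²⁺][F⁻]^2 = [Ba²⁺](6.1×10⁻²)^2
[Ba²⁺] = 6.4×10⁻⁷ / (6.1×10⁻²)^2 = 1.7×10⁻⁴
[Ba²⁺] = 1.7×10⁻⁴ mol/L

1.7×10⁻⁴ M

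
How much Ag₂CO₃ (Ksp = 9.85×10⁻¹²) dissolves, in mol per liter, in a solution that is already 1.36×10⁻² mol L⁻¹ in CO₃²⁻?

1.35×10⁻⁵ M

Ag₂CO₃(s) ⇌ 2 Ag⁺(aq) + CO₃²⁻(aq)
The solution already contains CO₃²⁻ at 1.36×10⁻² mol L⁻¹. Let s be the molar solubility of Ag₂CO₃.
[CO₃²⁻] ≈ 1.36×10⁻² mol L⁻¹ (common ion dominates); [Ag⁺] = 2s.
Ksp = [Ag⁺]^2[CO₃²⁻] = (2s)^2(1.36×10⁻²)
(2s)^2 = 9.85×10⁻¹² / (1.36×10⁻²) = 7.24×10⁻¹⁰
s = 1.35×10⁻⁵ mol L⁻¹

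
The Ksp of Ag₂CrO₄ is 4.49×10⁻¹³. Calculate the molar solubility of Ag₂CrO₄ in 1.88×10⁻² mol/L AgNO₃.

1.27×10⁻⁹ M

Ag₂CrO₄(s) ⇌ 2 Ag⁺(aq) + CrO₄²⁻(aq)
The solution already contains Ag⁺ at 1.88×10⁻² mol/L. Let s be the molar solubility of Ag₂CrO₄.
[Ag⁺] ≈ 1.88×10⁻² mol/L (common ion dominates); [CrO₄²⁻] = s.
Ksp = [Ag⁺]^2[CrO₄²⁻] = (1.88×10⁻²)^2s
s = 4.49×10⁻¹³ / (1.88×10⁻²)^2 = 1.27×10⁻⁹
s = 1.27×10⁻⁹ mol/L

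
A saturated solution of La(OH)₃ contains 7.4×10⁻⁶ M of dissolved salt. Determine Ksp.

Ksp = 8.1×10⁻²⁰

La(OH)₃(s) ⇌ La³⁺(aq) + 3 OH⁻(aq)
Let s be the molar solubility. Then [La³⁺] = s and [OH⁻] = 3s.
Ksp = [La³⁺][OH⁻]^3 = s · (3s)^3 = 27s^4
Ksp = 27 × (7.4×10⁻⁶)^4 = 8.1×10⁻²⁰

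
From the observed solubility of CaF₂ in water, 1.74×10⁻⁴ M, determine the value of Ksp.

CaF₂(s) ⇌ Ca²⁺(aq) + 2 F⁻(aq)
With molar solubility s: [Ca²⁺] = s, [F⁻] = 2s.
Ksp = [Ca²⁺][F⁻]^2 = s · (2s)^2 = 4s^3
Ksp = 4 × (1.74×10⁻⁴)^3 = 2.11×10⁻¹¹

Ksp = 2.11×10⁻¹¹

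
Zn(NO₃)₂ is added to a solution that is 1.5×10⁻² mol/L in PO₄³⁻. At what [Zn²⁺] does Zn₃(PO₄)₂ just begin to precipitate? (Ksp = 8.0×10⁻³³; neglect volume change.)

Precipitation begins when Q = Ksp.
Zn₃(PO₄)₂(s) ⇌ 3 Zn²⁺(aq) + 2 PO₄³⁻(aq)
Ksp = [Zn²⁺]^3[PO₄³⁻]^2 = [Zn²⁺]^3(1.5×10⁻²)^2
[Zn²⁺]^3 = 8.0×10⁻³³ / (1.5×10⁻²)^2 = 3.6×10⁻²⁹
[Zn²⁺] = 3.3×10⁻¹⁰ mol/L

3.3×10⁻¹⁰ M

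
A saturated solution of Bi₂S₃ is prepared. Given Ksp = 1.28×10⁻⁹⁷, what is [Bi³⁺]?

Bi₂S₃(s) ⇌ 2 Bi³⁺(aq) + 3 S²⁻(aq)
If s mol/L of Bi₂S₃ dissolves, [Bi³⁺] = 2s and [S²⁻] = 3s.
Ksp = [Bi³⁺]^2[S²⁻]^3 = (2s)^2 · (3s)^3 = 108s^5 = 1.28×10⁻⁹⁷
s = 1.64×10⁻²⁰ mol/L
[Bi³⁺] = 2s = 3.28×10⁻²⁰ mol/L

3.28×10⁻²⁰ M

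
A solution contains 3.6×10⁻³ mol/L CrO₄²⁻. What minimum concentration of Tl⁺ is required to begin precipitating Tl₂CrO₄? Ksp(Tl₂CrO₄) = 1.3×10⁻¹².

A salt starts to precipitate once the ion product Q reaches its Ksp.
Tl₂CrO₄(s) ⇌ 2 Tl⁺(aq) + CrO₄²⁻(aq)
Ksp = [Tl⁺]^2[CrO₄²⁻] = [Tl⁺]^2(3.6×10⁻³)
[Tl⁺]^2 = 1.3×10⁻¹² / (3.6×10⁻³) = 3.6×10⁻¹⁰
[Tl⁺] = 1.9×10⁻⁵ mol/L

1.9×10⁻⁵ M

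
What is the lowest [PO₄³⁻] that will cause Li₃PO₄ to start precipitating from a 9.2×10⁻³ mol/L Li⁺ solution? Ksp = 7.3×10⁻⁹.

9.4×10⁻³ M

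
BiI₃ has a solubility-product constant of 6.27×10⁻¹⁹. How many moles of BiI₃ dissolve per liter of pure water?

BiI₃(s) ⇌ Bi³⁺(aq) + 3 I⁻(aq)
If s mol/L of BiI₃ dissolves, [Bi³⁺] = s and [I⁻] = 3s.
Ksp = [Bi³⁺][I⁻]^3 = s · (3s)^3 = 27s^4
27s^4 = 6.27×10⁻¹⁹  ⇒  s^4 = 2.32×10⁻²⁰
s = 1.23×10⁻⁵ mol L⁻¹

1.23×10⁻⁵ M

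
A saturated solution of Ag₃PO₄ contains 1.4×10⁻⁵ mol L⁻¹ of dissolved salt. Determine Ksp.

Ksp = 1.0×10⁻¹⁸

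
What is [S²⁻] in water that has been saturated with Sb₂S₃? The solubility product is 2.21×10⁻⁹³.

3.46×10⁻¹⁹ M

Sb₂S₃(s) ⇌ 2 Sb³⁺(aq) + 3 S²⁻(aq)
Let s be the molar solubility. Then [Sb³⁺] = 2s and [S²⁻] = 3s.
Ksp = [Sb³⁺]^2[S²⁻]^3 = (2s)^2 · (3s)^3 = 108s^5 = 2.21×10⁻⁹³
s = 1.15×10⁻¹⁹ mol L⁻¹
[S²⁻] = 3s = 3.46×10⁻¹⁹ mol L⁻¹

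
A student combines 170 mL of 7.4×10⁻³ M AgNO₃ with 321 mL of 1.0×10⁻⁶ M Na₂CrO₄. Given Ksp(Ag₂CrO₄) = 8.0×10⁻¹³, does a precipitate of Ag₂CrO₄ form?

Yes

The combined volume is 491 mL.
[Ag⁺] = (7.4×10⁻³)(170)/491 = 2.6×10⁻³ M
[CrO₄²⁻] = (1.0×10⁻⁶)(321)/491 = 6.5×10⁻⁷ M
Q = [Ag⁺]^2[CrO₄²⁻] = 4.3×10⁻¹²
Q = 4.3×10⁻¹² > Ksp = 8.0×10⁻¹³, so the solution is supersaturated and Ag₂CrO₄ precipitates.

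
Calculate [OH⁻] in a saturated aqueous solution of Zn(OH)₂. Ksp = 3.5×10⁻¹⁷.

Zn(OH)₂(s) ⇌ Zn²⁺(aq) + 2 OH⁻(aq)
With molar solubility s: [Zn²⁺] = s, [OH⁻] = 2s.
Ksp = [Zn²⁺][OH⁻]^2 = s · (2s)^2 = 4s^3 = 3.5×10⁻¹⁷
s = 2.1×10⁻⁶ mol/L
[OH⁻] = 2s = 4.1×10⁻⁶ mol/L

4.1×10⁻⁶ M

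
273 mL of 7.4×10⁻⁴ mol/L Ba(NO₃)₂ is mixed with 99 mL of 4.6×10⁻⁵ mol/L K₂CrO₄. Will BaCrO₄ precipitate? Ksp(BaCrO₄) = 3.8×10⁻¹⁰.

Yes

After mixing, V = 273 mL + 99 mL = 372 mL.
[Ba²⁺] = (7.4×10⁻⁴)(273)/372 = 5.4×10⁻⁴ mol/L
[CrO₄²⁻] = (4.6×10⁻⁵)(99)/372 = 1.2×10⁻⁵ mol/L
Q = [Ba²⁺][CrO₄²⁻] = 6.6×10⁻⁹
Since Q (6.6×10⁻⁹) exceeds Ksp (3.8×10⁻¹⁰), BaCrO₄ will precipitate.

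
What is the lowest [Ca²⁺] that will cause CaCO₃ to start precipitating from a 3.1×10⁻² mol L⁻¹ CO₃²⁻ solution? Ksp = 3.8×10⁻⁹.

Precipitation begins when Q = Ksp.
CaCO₃(s) ⇌ Ca²⁺(aq) + CO₃²⁻(aq)
Ksp = [Ca²⁺][CO₃²⁻] = [Ca²⁺](3.1×10⁻²)
[Ca²⁺] = 3.8×10⁻⁹ / (3.1×10⁻²) = 1.2×10⁻⁷
[Ca²⁺] = 1.2×10⁻⁷ mol L⁻¹

1.2×10⁻⁷ M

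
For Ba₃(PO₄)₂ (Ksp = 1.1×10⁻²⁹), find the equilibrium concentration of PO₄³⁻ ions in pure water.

1.3×10⁻⁶ M

Ba₃(PO₄)₂(s) ⇌ 3 Ba²⁺(aq) + 2 PO₄³⁻(aq)
Call the molar solubility s, so that [Ba²⁺] = 3s and [PO₄³⁻] = 2s.
Ksp = [Ba²⁺]^3[PO₄³⁻]^2 = (3s)^3 · (2s)^2 = 108s^5 = 1.1×10⁻²⁹
s = 6.3×10⁻⁷ M
[PO₄³⁻] = 2s = 1.3×10⁻⁶ M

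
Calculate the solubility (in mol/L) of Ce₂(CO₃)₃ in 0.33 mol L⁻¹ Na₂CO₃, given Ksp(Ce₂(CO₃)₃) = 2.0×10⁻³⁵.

Ce₂(CO₃)₃(s) ⇌ 2 Ce³⁺(aq) + 3 CO₃²⁻(aq)
CO₃²⁻ is already present at 0.33 mol L⁻¹. If s mol/L of Ce₂(CO₃)₃ dissolves, [Ce³⁺] = 2s while [CO₃²⁻] ≈ 0.33 mol L⁻¹.
Ksp = [Ce³⁺]^2[CO₃²⁻]^3 = (2s)^2(0.33)^3
(2s)^2 = 2.0×10⁻³⁵ / (0.33)^3 = 5.6×10⁻³⁴
s = 1.2×10⁻¹⁷ mol L⁻¹

1.2×10⁻¹⁷ M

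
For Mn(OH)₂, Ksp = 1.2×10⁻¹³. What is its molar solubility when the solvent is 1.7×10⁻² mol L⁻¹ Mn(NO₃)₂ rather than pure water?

1.3×10⁻⁶ M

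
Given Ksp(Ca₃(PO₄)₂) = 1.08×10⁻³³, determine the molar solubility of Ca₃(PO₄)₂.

Ca₃(PO₄)₂(s) ⇌ 3 Ca²⁺(aq) + 2 PO₄³⁻(aq)
For each mole of Ca₃(PO₄)₂ that dissolves per liter, [Ca²⁺] = 3s and [PO₄³⁻] = 2s; let s denote this solubility.
Ksp = [Ca²⁺]^3[PO₄³⁻]^2 = (3s)^3 · (2s)^2 = 108s^5
108s^5 = 1.08×10⁻³³  ⇒  s^5 = 1.00×10⁻³⁵
s = 1.00×10⁻⁷ M

1.00×10⁻⁷ M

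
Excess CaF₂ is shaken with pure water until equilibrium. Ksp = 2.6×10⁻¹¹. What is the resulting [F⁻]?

CaF₂(s) ⇌ Ca²⁺(aq) + 2 F⁻(aq)
Let s be the molar solubility. Then [Ca²⁺] = s and [F⁻] = 2s.
Ksp = [Ca²⁺][F⁻]^2 = s · (2s)^2 = 4s^3 = 2.6×10⁻¹¹
s = 1.9×10⁻⁴ M
[F⁻] = 2s = 3.7×10⁻⁴ M

3.7×10⁻⁴ M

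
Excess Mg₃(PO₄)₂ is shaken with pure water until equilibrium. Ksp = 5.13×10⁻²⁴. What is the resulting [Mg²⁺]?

2.58×10⁻⁵ M

Mg₃(PO₄)₂(s) ⇌ 3 Mg²⁺(aq) + 2 PO₄³⁻(aq)
Let s be the molar solubility. Then [Mg²⁺] = 3s and [PO₄³⁻] = 2s.
Ksp = [Mg²⁺]^3[PO₄³⁻]^2 = (3s)^3 · (2s)^2 = 108s^5 = 5.13×10⁻²⁴
s = 8.62×10⁻⁶ M
[Mg²⁺] = 3s = 2.58×10⁻⁵ M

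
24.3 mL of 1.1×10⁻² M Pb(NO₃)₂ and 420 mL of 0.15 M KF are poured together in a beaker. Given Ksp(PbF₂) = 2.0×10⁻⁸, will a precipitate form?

Total volume after mixing = 24.3 + 420 = 444.3 mL.
[Pb²⁺] = (1.1×10⁻²)(24.3)/444.3 = 6.0×10⁻⁴ M
[F⁻] = (0.15)(420)/444.3 = 0.14 M
Q = [Pb²⁺][F⁻]^2 = 1.2×10⁻⁵
Because Q > Ksp (1.2×10⁻⁵ vs 2.0×10⁻⁸), a precipitate of PbF₂ forms.

Yes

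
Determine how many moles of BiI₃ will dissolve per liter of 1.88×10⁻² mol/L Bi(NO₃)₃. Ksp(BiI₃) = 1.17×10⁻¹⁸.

BiI₃(s) ⇌ Bi³⁺(aq) + 3 I⁻(aq)
Let s be the solubility of BiI₃ here. The common ion gives [Bi³⁺] ≈ 1.88×10⁻² mol/L, and [I⁻] = 3s.
Ksp = [Bi³⁺][I⁻]^3 = (1.88×10⁻²)(3s)^3
(3s)^3 = 1.17×10⁻¹⁸ / (1.88×10⁻²) = 6.22×10⁻¹⁷
s = 1.32×10⁻⁶ mol/L

1.32×10⁻⁶ M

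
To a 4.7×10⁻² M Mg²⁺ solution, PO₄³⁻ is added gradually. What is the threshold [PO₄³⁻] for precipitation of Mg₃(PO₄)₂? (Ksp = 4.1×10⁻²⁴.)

2.0×10⁻¹⁰ M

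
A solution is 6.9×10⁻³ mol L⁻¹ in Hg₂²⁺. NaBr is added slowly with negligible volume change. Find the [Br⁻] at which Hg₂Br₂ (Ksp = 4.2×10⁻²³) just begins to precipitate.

Each salt precipitates once Q = Ksp for that salt.
Hg₂Br₂(s) ⇌ Hg₂²⁺(aq) + 2 Br⁻(aq)
Ksp = [Hg₂²⁺][Br⁻]^2 = [Br⁻]^2(6.9×10⁻³)
[Br⁻]^2 = 4.2×10⁻²³ / (6.9×10⁻³) = 6.1×10⁻²¹
[Br⁻] = 7.8×10⁻¹¹ mol L⁻¹

7.8×10⁻¹¹ M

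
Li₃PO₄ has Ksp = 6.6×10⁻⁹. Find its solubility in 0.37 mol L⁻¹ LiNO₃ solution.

Li₃PO₄(s) ⇌ 3 Li⁺(aq) + PO₄³⁻(aq)
The solution already contains Li⁺ at 0.37 mol L⁻¹. Let s be the molar solubility of Li₃PO₄.
[Li⁺] ≈ 0.37 mol L⁻¹ (common ion dominates); [PO₄³⁻] = s.
Ksp = [Li⁺]^3[PO₄³⁻] = (0.37)^3s
s = 6.6×10⁻⁹ / (0.37)^3 = 1.3×10⁻⁷
s = 1.3×10⁻⁷ mol L⁻¹

1.3×10⁻⁷ M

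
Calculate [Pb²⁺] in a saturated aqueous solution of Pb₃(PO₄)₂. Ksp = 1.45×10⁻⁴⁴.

2.01×10⁻⁹ M

Pb₃(PO₄)₂(s) ⇌ 3 Pb²⁺(aq) + 2 PO₄³⁻(aq)
With molar solubility s: [Pb²⁺] = 3s, [PO₄³⁻] = 2s.
Ksp = [Pb²⁺]^3[PO₄³⁻]^2 = (3s)^3 · (2s)^2 = 108s^5 = 1.45×10⁻⁴⁴
s = 6.69×10⁻¹⁰ M
[Pb²⁺] = 3s = 2.01×10⁻⁹ M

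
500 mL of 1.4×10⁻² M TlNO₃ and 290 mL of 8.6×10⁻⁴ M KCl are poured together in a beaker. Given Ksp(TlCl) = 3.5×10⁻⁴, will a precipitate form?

No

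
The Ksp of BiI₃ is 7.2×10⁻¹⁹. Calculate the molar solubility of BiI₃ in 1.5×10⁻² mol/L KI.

BiI₃(s) ⇌ Bi³⁺(aq) + 3 I⁻(aq)
The solution already contains I⁻ at 1.5×10⁻² mol/L. Let s be the molar solubility of BiI₃.
[I⁻] ≈ 1.5×10⁻² mol/L (common ion dominates); [Bi³⁺] = s.
Ksp = [Bi³⁺][I⁻]^3 = s(1.5×10⁻²)^3
s = 7.2×10⁻¹⁹ / (1.5×10⁻²)^3 = 2.1×10⁻¹³
s = 2.1×10⁻¹³ mol/L

2.1×10⁻¹³ M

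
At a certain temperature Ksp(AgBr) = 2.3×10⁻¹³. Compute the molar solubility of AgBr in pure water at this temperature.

4.8×10⁻⁷ M

AgBr(s) ⇌ Ag⁺(aq) + Br⁻(aq)
Let s be the molar solubility. Then [Ag⁺] = s and [Br⁻] = s.
Ksp = [Ag⁺][Br⁻] = s · s = s^2
s^2 = 2.3×10⁻¹³
Taking the 2nd root, s = 4.8×10⁻⁷ M.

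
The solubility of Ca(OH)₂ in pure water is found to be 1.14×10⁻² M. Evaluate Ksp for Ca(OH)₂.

Ksp = 5.93×10⁻⁶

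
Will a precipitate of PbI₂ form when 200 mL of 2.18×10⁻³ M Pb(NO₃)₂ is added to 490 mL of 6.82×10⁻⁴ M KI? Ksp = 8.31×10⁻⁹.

After mixing, V = 200 mL + 490 mL = 690 mL.
[Pb²⁺] = (2.18×10⁻³)(200)/690 = 6.32×10⁻⁴ M
[I⁻] = (6.82×10⁻⁴)(490)/690 = 4.84×10⁻⁴ M
Q = [Pb²⁺][I⁻]^2 = 1.48×10⁻¹⁰
Q = 1.48×10⁻¹⁰ < Ksp = 8.31×10⁻⁹, so the solution is unsaturated and no precipitate forms.

No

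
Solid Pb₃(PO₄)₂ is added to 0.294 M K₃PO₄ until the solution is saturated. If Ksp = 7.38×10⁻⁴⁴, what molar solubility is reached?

Pb₃(PO₄)₂(s) ⇌ 3 Pb²⁺(aq) + 2 PO₄³⁻(aq)
PO₄³⁻ is already present at 0.294 M. If s mol/L of Pb₃(PO₄)₂ dissolves, [Pb²⁺] = 3s while [PO₄³⁻] ≈ 0.294 M.
Ksp = [Pb²⁺]^3[PO₄³⁻]^2 = (3s)^3(0.294)^2
(3s)^3 = 7.38×10⁻⁴⁴ / (0.294)^2 = 8.54×10⁻⁴³
s = 3.16×10⁻¹⁵ M

3.16×10⁻¹⁵ M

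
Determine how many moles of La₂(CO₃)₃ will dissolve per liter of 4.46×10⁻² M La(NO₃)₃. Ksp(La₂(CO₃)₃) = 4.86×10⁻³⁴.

La₂(CO₃)₃(s) ⇌ 2 La³⁺(aq) + 3 CO₃²⁻(aq)
Let s be the solubility of La₂(CO₃)₃ here. The common ion gives [La³⁺] ≈ 4.46×10⁻² M, and [CO₃²⁻] = 3s.
Ksp = [La³⁺]^2[CO₃²⁻]^3 = (4.46×10⁻²)^2(3s)^3
(3s)^3 = 4.86×10⁻³⁴ / (4.46×10⁻²)^2 = 2.44×10⁻³¹
s = 2.08×10⁻¹¹ M

2.08×10⁻¹¹ M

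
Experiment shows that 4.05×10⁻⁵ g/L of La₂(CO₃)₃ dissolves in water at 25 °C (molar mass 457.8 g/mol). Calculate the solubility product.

Convert to molarity: s = 4.05×10⁻⁵ / 457.8 = 8.8467×10⁻⁸ mol/L
La₂(CO₃)₃(s) ⇌ 2 La³⁺(aq) + 3 CO₃²⁻(aq)
With molar solubility s: [La³⁺] = 2s, [CO₃²⁻] = 3s.
Ksp = [La³⁺]^2[CO₃²⁻]^3 = (2s)^2 · (3s)^3 = 108s^5
Ksp = 108 × (8.8467×10⁻⁸)^5 = 5.85×10⁻³⁴

Ksp = 5.85×10⁻³⁴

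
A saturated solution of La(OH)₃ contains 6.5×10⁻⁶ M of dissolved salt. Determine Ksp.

Ksp = 4.8×10⁻²⁰

La(OH)₃(s) ⇌ La³⁺(aq) + 3 OH⁻(aq)
Let s be the molar solubility. Then [La³⁺] = s and [OH⁻] = 3s.
Ksp = [La³⁺][OH⁻]^3 = s · (3s)^3 = 27s^4
Ksp = 27 × (6.5×10⁻⁶)^4 = 4.8×10⁻²⁰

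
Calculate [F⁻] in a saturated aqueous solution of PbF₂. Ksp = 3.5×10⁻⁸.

PbF₂(s) ⇌ Pb²⁺(aq) + 2 F⁻(aq)
With molar solubility s: [Pb²⁺] = s, [F⁻] = 2s.
Ksp = [Pb²⁺][F⁻]^2 = s · (2s)^2 = 4s^3 = 3.5×10⁻⁸
s = 2.1×10⁻³ M
[F⁻] = 2s = 4.1×10⁻³ M

4.1×10⁻³ M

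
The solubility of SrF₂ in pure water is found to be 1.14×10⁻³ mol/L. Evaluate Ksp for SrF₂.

Ksp = 5.93×10⁻⁹

SrF₂(s) ⇌ Sr²⁺(aq) + 2 F⁻(aq)
For each mole of SrF₂ that dissolves per liter, [Sr²⁺] = s and [F⁻] = 2s; let s denote this solubility.
Ksp = [Sr²⁺][F⁻]^2 = s · (2s)^2 = 4s^3
Ksp = 4 × (1.14×10⁻³)^3 = 5.93×10⁻⁹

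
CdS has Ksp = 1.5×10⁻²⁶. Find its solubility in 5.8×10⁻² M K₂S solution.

CdS(s) ⇌ Cd²⁺(aq) + S²⁻(aq)
S²⁻ is already present at 5.8×10⁻² M. If s mol/L of CdS dissolves, [Cd²⁺] = s while [S²⁻] ≈ 5.8×10⁻² M.
Ksp = [Cd²⁺][S²⁻] = s(5.8×10⁻²)
s = 1.5×10⁻²⁶ / (5.8×10⁻²) = 2.6×10⁻²⁵
s = 2.6×10⁻²⁵ M

2.6×10⁻²⁵ M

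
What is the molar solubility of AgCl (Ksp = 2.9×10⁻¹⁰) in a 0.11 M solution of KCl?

2.6×10⁻⁹ M

AgCl(s) ⇌ Ag⁺(aq) + Cl⁻(aq)
Let s be the solubility of AgCl here. The common ion gives [Cl⁻] ≈ 0.11 M, and [Ag⁺] = s.
Ksp = [Ag⁺][Cl⁻] = s(0.11)
s = 2.9×10⁻¹⁰ / (0.11) = 2.6×10⁻⁹
s = 2.6×10⁻⁹ M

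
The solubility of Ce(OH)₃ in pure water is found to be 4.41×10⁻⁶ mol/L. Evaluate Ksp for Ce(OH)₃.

Ce(OH)₃(s) ⇌ Ce³⁺(aq) + 3 OH⁻(aq)
With molar solubility s: [Ce³⁺] = s, [OH⁻] = 3s.
Ksp = [Ce³⁺][OH⁻]^3 = s · (3s)^3 = 27s^4
Ksp = 27 × (4.41×10⁻⁶)^4 = 1.02×10⁻²⁰

Ksp = 1.02×10⁻²⁰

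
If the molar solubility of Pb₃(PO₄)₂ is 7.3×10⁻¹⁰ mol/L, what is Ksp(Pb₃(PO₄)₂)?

Pb₃(PO₄)₂(s) ⇌ 3 Pb²⁺(aq) + 2 PO₄³⁻(aq)
With molar solubility s: [Pb²⁺] = 3s, [PO₄³⁻] = 2s.
Ksp = [Pb²⁺]^3[PO₄³⁻]^2 = (3s)^3 · (2s)^2 = 108s^5
Ksp = 108 × (7.3×10⁻¹⁰)^5 = 2.2×10⁻⁴⁴

Ksp = 2.2×10⁻⁴⁴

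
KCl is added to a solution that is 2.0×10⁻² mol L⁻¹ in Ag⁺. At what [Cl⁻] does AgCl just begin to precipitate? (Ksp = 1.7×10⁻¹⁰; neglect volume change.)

The threshold for precipitation is Q = Ksp.
AgCl(s) ⇌ Ag⁺(aq) + Cl⁻(aq)
Ksp = [Ag⁺][Cl⁻] = [Cl⁻](2.0×10⁻²)
[Cl⁻] = 1.7×10⁻¹⁰ / (2.0×10⁻²) = 8.5×10⁻⁹
[Cl⁻] = 8.5×10⁻⁹ mol L⁻¹

8.5×10⁻⁹ M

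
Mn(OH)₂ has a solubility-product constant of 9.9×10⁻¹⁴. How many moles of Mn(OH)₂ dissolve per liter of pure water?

Mn(OH)₂(s) ⇌ Mn²⁺(aq) + 2 OH⁻(aq)
For each mole of Mn(OH)₂ that dissolves per liter, [Mn²⁺] = s and [OH⁻] = 2s; let s denote this solubility.
Ksp = [Mn²⁺][OH⁻]^2 = s · (2s)^2 = 4s^3
4s^3 = 9.9×10⁻¹⁴  ⇒  s^3 = 2.5×10⁻¹⁴
s = 2.9×10⁻⁵ mol/L

2.9×10⁻⁵ M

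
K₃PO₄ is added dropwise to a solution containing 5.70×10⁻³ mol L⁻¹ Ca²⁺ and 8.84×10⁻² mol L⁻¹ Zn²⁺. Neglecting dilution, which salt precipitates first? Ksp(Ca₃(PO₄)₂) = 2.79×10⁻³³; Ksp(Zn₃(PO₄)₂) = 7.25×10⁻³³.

Zn₃(PO₄)₂

A salt starts to precipitate once the ion product Q reaches its Ksp.
For Ca₃(PO₄)₂: [PO₄³⁻] = (Ksp/[Ca²⁺]^3)^(1/2) = 1.23×10⁻¹³ mol L⁻¹
For Zn₃(PO₄)₂: [PO₄³⁻] = (Ksp/[Zn²⁺]^3)^(1/2) = 3.24×10⁻¹⁵ mol L⁻¹
The smaller threshold [PO₄³⁻] is reached first, so Zn₃(PO₄)₂ precipitates first.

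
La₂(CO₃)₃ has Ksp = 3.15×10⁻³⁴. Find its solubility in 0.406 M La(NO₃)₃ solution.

4.14×10⁻¹² M

La₂(CO₃)₃(s) ⇌ 2 La³⁺(aq) + 3 CO₃²⁻(aq)
The solution already contains La³⁺ at 0.406 M. Let s be the molar solubility of La₂(CO₃)₃.
[La³⁺] ≈ 0.406 M (common ion dominates); [CO₃²⁻] = 3s.
Ksp = [La³⁺]^2[CO₃²⁻]^3 = (0.406)^2(3s)^3
(3s)^3 = 3.15×10⁻³⁴ / (0.406)^2 = 1.91×10⁻³³
s = 4.14×10⁻¹² M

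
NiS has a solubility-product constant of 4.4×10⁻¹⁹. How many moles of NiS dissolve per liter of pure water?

6.6×10⁻¹⁰ M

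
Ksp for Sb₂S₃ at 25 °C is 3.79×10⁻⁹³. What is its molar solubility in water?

1.29×10⁻¹⁹ M

Sb₂S₃(s) ⇌ 2 Sb³⁺(aq) + 3 S²⁻(aq)
With molar solubility s: [Sb³⁺] = 2s, [S²⁻] = 3s.
Ksp = [Sb³⁺]^2[S²⁻]^3 = (2s)^2 · (3s)^3 = 108s^5
108s^5 = 3.79×10⁻⁹³  ⇒  s^5 = 3.51×10⁻⁹⁵
Taking the 5th root, s = 1.29×10⁻¹⁹ mol L⁻¹.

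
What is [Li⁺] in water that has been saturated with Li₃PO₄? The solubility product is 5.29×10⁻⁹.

Li₃PO₄(s) ⇌ 3 Li⁺(aq) + PO₄³⁻(aq)
Let s be the molar solubility. Then [Li⁺] = 3s and [PO₄³⁻] = s.
Ksp = [Li⁺]^3[PO₄³⁻] = (3s)^3 · s = 27s^4 = 5.29×10⁻⁹
s = 3.74×10⁻³ M
[Li⁺] = 3s = 1.12×10⁻² M

1.12×10⁻² M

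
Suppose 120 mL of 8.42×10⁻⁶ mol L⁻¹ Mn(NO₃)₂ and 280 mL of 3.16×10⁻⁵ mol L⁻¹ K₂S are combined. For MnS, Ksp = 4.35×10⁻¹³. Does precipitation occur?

Total volume after mixing = 120 + 280 = 400 mL.
[Mn²⁺] = (8.42×10⁻⁶)(120)/400 = 2.53×10⁻⁶ mol L⁻¹
[S²⁻] = (3.16×10⁻⁵)(280)/400 = 2.21×10⁻⁵ mol L⁻¹
Q = [Mn²⁺][S²⁻] = 5.59×10⁻¹¹
Because Q > Ksp (5.59×10⁻¹¹ vs 4.35×10⁻¹³), a precipitate of MnS forms.

Yes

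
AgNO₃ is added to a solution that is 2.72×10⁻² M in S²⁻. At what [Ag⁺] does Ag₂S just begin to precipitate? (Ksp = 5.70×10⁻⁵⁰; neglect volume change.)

The threshold for precipitation is Q = Ksp.
Ag₂S(s) ⇌ 2 Ag⁺(aq) + S²⁻(aq)
Ksp = [Ag⁺]^2[S²⁻] = [Ag⁺]^2(2.72×10⁻²)
[Ag⁺]^2 = 5.70×10⁻⁵⁰ / (2.72×10⁻²) = 2.10×10⁻⁴⁸
[Ag⁺] = 1.45×10⁻²⁴ M

1.45×10⁻²⁴ M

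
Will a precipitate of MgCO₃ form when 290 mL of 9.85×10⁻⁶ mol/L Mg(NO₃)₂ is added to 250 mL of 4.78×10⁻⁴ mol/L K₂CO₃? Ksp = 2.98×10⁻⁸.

No

Total volume after mixing = 290 + 250 = 540 mL.
[Mg²⁺] = (9.85×10⁻⁶)(290)/540 = 5.29×10⁻⁶ mol/L
[CO₃²⁻] = (4.78×10⁻⁴)(250)/540 = 2.21×10⁻⁴ mol/L
Q = [Mg²⁺][CO₃²⁻] = 1.17×10⁻⁹
Since Q (1.17×10⁻⁹) is less than Ksp (2.98×10⁻⁸), no MgCO₃ precipitates.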